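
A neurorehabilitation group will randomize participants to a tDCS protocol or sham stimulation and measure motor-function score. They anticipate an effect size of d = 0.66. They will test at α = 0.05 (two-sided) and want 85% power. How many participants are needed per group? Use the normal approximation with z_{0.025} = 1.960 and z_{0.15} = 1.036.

n = 42 per group

For two independent groups with equal n: n = 2·((z_{α/2} + z_β) / d)².
z_{α/2} + z_β = 1.960 + 1.036 = 2.996.
n = 2 × (2.996 / 0.66)² = 2 × 4.539² = 2 × 20.61 = 41.2.
Round up to the next whole participant.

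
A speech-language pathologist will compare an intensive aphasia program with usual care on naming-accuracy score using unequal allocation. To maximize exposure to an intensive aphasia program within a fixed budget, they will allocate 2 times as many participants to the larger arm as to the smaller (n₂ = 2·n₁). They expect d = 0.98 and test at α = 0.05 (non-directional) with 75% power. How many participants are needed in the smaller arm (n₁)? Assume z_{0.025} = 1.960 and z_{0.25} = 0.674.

With allocation ratio k = n₂/n₁ = 2, Var(x̄₁−x̄₂) = σ²(1/n₁ + 1/(k·n₁)) = σ²·(k+1)/(k·n₁).
So n₁ = (1 + 1/k)·((z_{α/2} + z_β)/d)² = 1.500 × (2.634/0.98)².
n₁ = 1.500 × 7.22 = 10.8.
Round up: n₁ = 11, giving n₂ = 2 × 11 = 22.

n₁ = 11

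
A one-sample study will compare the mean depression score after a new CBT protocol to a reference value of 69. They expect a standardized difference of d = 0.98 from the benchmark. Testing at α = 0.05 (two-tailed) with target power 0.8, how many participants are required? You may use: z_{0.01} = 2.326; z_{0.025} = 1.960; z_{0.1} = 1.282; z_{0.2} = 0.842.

n = 9

For a one-sample test: n = ((z_{α/2} + z_β) / d)².
z_{α/2} + z_β = 1.960 + 0.842 = 2.802.
n = (2.802 / 0.98)² = 2.859² = 8.17.
Round up.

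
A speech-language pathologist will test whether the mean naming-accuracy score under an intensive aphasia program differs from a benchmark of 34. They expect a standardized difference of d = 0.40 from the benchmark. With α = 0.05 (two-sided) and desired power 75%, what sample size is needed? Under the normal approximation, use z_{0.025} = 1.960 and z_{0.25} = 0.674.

For a one-sample test: n = ((z_{α/2} + z_β) / d)².
z_{α/2} + z_β = 1.960 + 0.674 = 2.634.
n = (2.634 / 0.40)² = 6.585² = 43.36.
Round up.

n = 44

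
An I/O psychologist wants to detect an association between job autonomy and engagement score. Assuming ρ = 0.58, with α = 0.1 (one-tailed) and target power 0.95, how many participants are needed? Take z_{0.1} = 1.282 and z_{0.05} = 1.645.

n = 23

Fisher's z: C = ½·ln((1+r)/(1−r)) = ½·ln(3.7619) = 0.6625.
n = ((z_{α} + z_β)/C)² + 3.
(1.282 + 1.645) / 0.6625 = 2.927 / 0.6625 = 4.418.
n = 4.418² + 3 = 19.52 + 3 = 22.5.
Round up.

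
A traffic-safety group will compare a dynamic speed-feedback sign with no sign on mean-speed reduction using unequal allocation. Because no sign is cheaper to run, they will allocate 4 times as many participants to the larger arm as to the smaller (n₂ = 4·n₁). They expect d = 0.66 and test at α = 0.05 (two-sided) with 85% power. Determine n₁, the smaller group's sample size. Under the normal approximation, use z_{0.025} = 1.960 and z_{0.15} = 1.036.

With allocation ratio k = n₂/n₁ = 4, Var(x̄₁−x̄₂) = σ²(1/n₁ + 1/(k·n₁)) = σ²·(k+1)/(k·n₁).
So n₁ = (1 + 1/k)·((z_{α/2} + z_β)/d)² = 1.250 × (2.996/0.66)².
n₁ = 1.250 × 20.61 = 25.8.
Round up: n₁ = 26, giving n₂ = 4 × 26 = 104.

n₁ = 26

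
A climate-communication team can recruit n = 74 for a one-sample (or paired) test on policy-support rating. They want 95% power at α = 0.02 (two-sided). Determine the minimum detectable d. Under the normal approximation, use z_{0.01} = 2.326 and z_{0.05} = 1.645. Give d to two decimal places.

For a single sample (or paired design) of n = 74: d_min = (z_{α/2} + z_β)/√n.
z-sum = 2.326 + 1.645 = 3.971.
d_min = 3.971 / √74 = 3.971 / 8.602 = 0.462.

d_min ≈ 0.46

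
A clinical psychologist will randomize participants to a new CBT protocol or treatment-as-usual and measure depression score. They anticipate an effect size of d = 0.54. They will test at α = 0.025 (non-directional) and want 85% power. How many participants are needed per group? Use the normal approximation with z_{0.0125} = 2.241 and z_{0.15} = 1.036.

n = 74 per group

For two independent groups with equal n: n = 2·((z_{α/2} + z_β) / d)².
z_{α/2} + z_β = 2.241 + 1.036 = 3.277.
n = 2 × (3.277 / 0.54)² = 2 × 6.069² = 2 × 36.83 = 73.7.
Round up to the next whole participant.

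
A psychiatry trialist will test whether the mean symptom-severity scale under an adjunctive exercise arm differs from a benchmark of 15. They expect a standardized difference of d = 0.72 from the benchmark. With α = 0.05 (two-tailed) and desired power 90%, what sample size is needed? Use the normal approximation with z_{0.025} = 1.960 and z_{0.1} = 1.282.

n = 21

For a one-sample test: n = ((z_{α/2} + z_β) / d)².
z_{α/2} + z_β = 1.960 + 1.282 = 3.242.
n = (3.242 / 0.72)² = 4.503² = 20.28.
Round up.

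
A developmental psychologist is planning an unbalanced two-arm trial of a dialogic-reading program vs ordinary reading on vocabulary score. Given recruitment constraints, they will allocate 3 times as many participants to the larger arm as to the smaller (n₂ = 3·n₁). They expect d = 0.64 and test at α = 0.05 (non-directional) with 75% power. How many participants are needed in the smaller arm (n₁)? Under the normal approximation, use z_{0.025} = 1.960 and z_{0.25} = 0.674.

With allocation ratio k = n₂/n₁ = 3, Var(x̄₁−x̄₂) = σ²(1/n₁ + 1/(k·n₁)) = σ²·(k+1)/(k·n₁).
So n₁ = (1 + 1/k)·((z_{α/2} + z_β)/d)² = 1.333 × (2.634/0.64)².
n₁ = 1.333 × 16.94 = 22.6.
Round up: n₁ = 23, giving n₂ = 3 × 23 = 69.

n₁ = 23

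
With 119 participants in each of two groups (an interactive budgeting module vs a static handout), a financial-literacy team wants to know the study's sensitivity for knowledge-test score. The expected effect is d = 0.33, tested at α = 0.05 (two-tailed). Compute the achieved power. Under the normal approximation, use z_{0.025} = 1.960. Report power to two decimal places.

power ≈ 0.72

For two equal groups, power = Φ(d·√(n/2) − z_{α/2}).
d·√(n/2) = 0.33 × √(119/2) = 0.33 × 7.714 = 2.545.
z_β = 2.545 − 1.960 = 0.585.
Power = Φ(0.585) = 0.721.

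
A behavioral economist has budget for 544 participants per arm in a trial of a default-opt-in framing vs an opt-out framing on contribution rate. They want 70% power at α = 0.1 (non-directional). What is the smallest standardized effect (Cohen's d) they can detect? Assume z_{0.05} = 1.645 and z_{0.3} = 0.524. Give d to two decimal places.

d_min ≈ 0.13

For two independent groups of n = 544 each: d_min = (z_{α/2} + z_β)·√(2/n).
z-sum = 1.645 + 0.524 = 2.169.
d_min = 2.169 × √(2/544) = 2.169 × 0.0606 = 0.132.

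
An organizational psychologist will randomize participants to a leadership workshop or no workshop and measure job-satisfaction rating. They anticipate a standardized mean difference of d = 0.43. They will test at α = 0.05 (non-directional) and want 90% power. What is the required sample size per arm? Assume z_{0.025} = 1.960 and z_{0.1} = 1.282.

For two independent groups with equal n: n = 2·((z_{α/2} + z_β) / d)².
z_{α/2} + z_β = 1.960 + 1.282 = 3.242.
n = 2 × (3.242 / 0.43)² = 2 × 7.540² = 2 × 56.84 = 113.7.
Round up to the next whole participant.

n = 114 per group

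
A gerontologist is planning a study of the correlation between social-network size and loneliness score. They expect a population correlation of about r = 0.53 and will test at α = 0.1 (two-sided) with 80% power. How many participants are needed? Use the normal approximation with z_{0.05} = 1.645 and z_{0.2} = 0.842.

n = 21

Fisher's z: C = ½·ln((1+r)/(1−r)) = ½·ln(3.2553) = 0.5901.
n = ((z_{α/2} + z_β)/C)² + 3.
(1.645 + 0.842) / 0.5901 = 2.487 / 0.5901 = 4.215.
n = 4.215² + 3 = 17.76 + 3 = 20.8.
Round up.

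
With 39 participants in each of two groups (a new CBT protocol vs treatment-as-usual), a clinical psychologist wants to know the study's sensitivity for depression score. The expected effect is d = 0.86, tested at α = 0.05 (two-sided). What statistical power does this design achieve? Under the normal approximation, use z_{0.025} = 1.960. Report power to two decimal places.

power ≈ 0.97

For two equal groups, power = Φ(d·√(n/2) − z_{α/2}).
d·√(n/2) = 0.86 × √(39/2) = 0.86 × 4.416 = 3.798.
z_β = 3.798 − 1.960 = 1.838.
Power = Φ(1.838) = 0.967.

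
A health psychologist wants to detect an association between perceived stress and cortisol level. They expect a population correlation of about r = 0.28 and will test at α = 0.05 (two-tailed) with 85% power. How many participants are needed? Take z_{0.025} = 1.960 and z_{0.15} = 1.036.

Fisher's z: C = ½·ln((1+r)/(1−r)) = ½·ln(1.7778) = 0.2877.
n = ((z_{α/2} + z_β)/C)² + 3.
(1.960 + 1.036) / 0.2877 = 2.996 / 0.2877 = 10.414.
n = 10.414² + 3 = 108.44 + 3 = 111.4.
Round up.

n = 112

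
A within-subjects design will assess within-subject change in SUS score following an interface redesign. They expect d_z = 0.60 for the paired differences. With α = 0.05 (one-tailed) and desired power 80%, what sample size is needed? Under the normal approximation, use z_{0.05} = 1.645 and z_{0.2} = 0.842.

n = 18 pairs

For a paired (one-sample on differences) test: n = ((z_{α} + z_β) / d)².
z_{α} + z_β = 1.645 + 0.842 = 2.487.
n = (2.487 / 0.60)² = 4.145² = 17.18.
Round up.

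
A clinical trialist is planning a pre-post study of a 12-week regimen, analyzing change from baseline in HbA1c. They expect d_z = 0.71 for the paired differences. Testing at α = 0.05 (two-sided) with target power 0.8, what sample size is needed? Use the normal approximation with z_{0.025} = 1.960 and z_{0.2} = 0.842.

n = 16 pairs

For a paired (one-sample on differences) test: n = ((z_{α/2} + z_β) / d)².
z_{α/2} + z_β = 1.960 + 0.842 = 2.802.
n = (2.802 / 0.71)² = 3.946² = 15.57.
Round up.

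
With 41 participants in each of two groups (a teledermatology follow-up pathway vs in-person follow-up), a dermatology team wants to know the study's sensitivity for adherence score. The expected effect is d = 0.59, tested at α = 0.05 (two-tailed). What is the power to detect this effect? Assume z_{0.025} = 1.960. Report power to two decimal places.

power ≈ 0.76

For two equal groups, power = Φ(d·√(n/2) − z_{α/2}).
d·√(n/2) = 0.59 × √(41/2) = 0.59 × 4.528 = 2.671.
z_β = 2.671 − 1.960 = 0.711.
Power = Φ(0.711) = 0.762.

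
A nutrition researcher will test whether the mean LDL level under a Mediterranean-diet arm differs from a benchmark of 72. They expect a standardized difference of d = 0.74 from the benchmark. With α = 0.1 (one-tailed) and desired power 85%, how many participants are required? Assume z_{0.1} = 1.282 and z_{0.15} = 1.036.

n = 10

For a one-sample test: n = ((z_{α} + z_β) / d)².
z_{α} + z_β = 1.282 + 1.036 = 2.318.
n = (2.318 / 0.74)² = 3.132² = 9.81.
Round up.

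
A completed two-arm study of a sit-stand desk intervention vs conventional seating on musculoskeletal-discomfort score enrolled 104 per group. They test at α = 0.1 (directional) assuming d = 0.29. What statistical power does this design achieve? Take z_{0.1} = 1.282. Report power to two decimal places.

power ≈ 0.79

For two equal groups, power = Φ(d·√(n/2) − z_{α}).
d·√(n/2) = 0.29 × √(104/2) = 0.29 × 7.211 = 2.091.
z_β = 2.091 − 1.282 = 0.809.
Power = Φ(0.809) = 0.791.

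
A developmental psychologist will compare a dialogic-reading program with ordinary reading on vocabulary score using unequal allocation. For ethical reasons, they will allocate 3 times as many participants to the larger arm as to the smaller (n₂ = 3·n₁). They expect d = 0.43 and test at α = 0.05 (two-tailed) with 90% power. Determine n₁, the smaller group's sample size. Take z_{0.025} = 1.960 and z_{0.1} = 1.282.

n₁ = 76

With allocation ratio k = n₂/n₁ = 3, Var(x̄₁−x̄₂) = σ²(1/n₁ + 1/(k·n₁)) = σ²·(k+1)/(k·n₁).
So n₁ = (1 + 1/k)·((z_{α/2} + z_β)/d)² = 1.333 × (3.242/0.43)².
n₁ = 1.333 × 56.84 = 75.8.
Round up: n₁ = 76, giving n₂ = 3 × 76 = 228.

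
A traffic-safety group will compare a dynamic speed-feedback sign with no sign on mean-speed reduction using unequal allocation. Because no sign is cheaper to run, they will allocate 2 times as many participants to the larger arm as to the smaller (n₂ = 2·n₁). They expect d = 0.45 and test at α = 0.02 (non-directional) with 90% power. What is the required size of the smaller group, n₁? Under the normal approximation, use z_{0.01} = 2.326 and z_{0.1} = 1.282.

n₁ = 97

With allocation ratio k = n₂/n₁ = 2, Var(x̄₁−x̄₂) = σ²(1/n₁ + 1/(k·n₁)) = σ²·(k+1)/(k·n₁).
So n₁ = (1 + 1/k)·((z_{α/2} + z_β)/d)² = 1.500 × (3.608/0.45)².
n₁ = 1.500 × 64.28 = 96.4.
Round up: n₁ = 97, giving n₂ = 2 × 97 = 194.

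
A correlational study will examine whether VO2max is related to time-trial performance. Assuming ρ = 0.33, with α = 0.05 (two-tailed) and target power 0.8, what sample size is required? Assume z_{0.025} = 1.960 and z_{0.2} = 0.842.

Fisher's z: C = ½·ln((1+r)/(1−r)) = ½·ln(1.9851) = 0.3428.
n = ((z_{α/2} + z_β)/C)² + 3.
(1.960 + 0.842) / 0.3428 = 2.802 / 0.3428 = 8.174.
n = 8.174² + 3 = 66.81 + 3 = 69.8.
Round up.

n = 70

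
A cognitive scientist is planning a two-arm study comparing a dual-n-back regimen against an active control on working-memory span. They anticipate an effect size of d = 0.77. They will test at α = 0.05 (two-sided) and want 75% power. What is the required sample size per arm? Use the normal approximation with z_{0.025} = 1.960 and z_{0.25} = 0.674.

For two independent groups with equal n: n = 2·((z_{α/2} + z_β) / d)².
z_{α/2} + z_β = 1.960 + 0.674 = 2.634.
n = 2 × (2.634 / 0.77)² = 2 × 3.421² = 2 × 11.70 = 23.4.
Round up to the next whole participant.

n = 24 per group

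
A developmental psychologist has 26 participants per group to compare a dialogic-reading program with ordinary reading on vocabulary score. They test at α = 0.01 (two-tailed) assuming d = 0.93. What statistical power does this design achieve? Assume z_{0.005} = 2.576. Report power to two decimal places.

For two equal groups, power = Φ(d·√(n/2) − z_{α/2}).
d·√(n/2) = 0.93 × √(26/2) = 0.93 × 3.606 = 3.353.
z_β = 3.353 − 2.576 = 0.777.
Power = Φ(0.777) = 0.781.

power ≈ 0.78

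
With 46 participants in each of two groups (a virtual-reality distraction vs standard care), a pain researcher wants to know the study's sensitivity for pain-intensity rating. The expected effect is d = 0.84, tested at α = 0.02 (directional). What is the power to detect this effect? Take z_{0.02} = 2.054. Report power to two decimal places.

power ≈ 0.98

For two equal groups, power = Φ(d·√(n/2) − z_{α}).
d·√(n/2) = 0.84 × √(46/2) = 0.84 × 4.796 = 4.028.
z_β = 4.028 − 2.054 = 1.974.
Power = Φ(1.974) = 0.976.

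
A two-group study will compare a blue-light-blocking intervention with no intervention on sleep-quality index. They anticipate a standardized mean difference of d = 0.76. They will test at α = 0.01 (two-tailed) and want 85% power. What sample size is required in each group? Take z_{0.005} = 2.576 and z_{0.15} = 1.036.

For two independent groups with equal n: n = 2·((z_{α/2} + z_β) / d)².
z_{α/2} + z_β = 2.576 + 1.036 = 3.612.
n = 2 × (3.612 / 0.76)² = 2 × 4.753² = 2 × 22.59 = 45.2.
Round up to the next whole participant.

n = 46 per group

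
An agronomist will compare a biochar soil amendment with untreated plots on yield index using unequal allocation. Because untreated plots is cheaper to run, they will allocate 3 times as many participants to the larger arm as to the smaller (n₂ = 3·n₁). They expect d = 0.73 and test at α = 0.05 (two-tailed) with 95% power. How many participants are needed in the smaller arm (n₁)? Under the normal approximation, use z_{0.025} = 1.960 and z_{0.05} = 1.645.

n₁ = 33

With allocation ratio k = n₂/n₁ = 3, Var(x̄₁−x̄₂) = σ²(1/n₁ + 1/(k·n₁)) = σ²·(k+1)/(k·n₁).
So n₁ = (1 + 1/k)·((z_{α/2} + z_β)/d)² = 1.333 × (3.605/0.73)².
n₁ = 1.333 × 24.39 = 32.5.
Round up: n₁ = 33, giving n₂ = 3 × 33 = 99.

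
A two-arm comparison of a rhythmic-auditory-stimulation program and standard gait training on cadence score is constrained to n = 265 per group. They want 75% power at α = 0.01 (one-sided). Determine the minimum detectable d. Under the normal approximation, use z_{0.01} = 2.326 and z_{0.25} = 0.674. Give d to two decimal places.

d_min ≈ 0.26

For two independent groups of n = 265 each: d_min = (z_{α} + z_β)·√(2/n).
z-sum = 2.326 + 0.674 = 3.000.
d_min = 3.000 × √(2/265) = 3.000 × 0.0869 = 0.261.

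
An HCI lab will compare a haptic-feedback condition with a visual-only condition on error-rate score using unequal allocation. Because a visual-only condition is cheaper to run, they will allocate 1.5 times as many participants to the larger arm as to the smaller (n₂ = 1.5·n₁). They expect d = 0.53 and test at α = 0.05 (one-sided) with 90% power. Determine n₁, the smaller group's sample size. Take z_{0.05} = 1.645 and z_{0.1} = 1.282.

With allocation ratio k = n₂/n₁ = 1.5, Var(x̄₁−x̄₂) = σ²(1/n₁ + 1/(k·n₁)) = σ²·(k+1)/(k·n₁).
So n₁ = (1 + 1/k)·((z_{α} + z_β)/d)² = 1.667 × (2.927/0.53)².
n₁ = 1.667 × 30.50 = 50.8.
Round up: n₁ = 51, giving n₂ = ⌈1.5 × 51⌉ = ⌈76.5⌉ = 77.

n₁ = 51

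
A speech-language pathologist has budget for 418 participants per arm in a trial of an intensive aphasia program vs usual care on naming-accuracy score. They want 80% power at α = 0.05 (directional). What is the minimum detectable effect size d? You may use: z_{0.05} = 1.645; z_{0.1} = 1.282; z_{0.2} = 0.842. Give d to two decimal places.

d_min ≈ 0.17

For two independent groups of n = 418 each: d_min = (z_{α} + z_β)·√(2/n).
z-sum = 1.645 + 0.842 = 2.487.
d_min = 2.487 × √(2/418) = 2.487 × 0.0692 = 0.172.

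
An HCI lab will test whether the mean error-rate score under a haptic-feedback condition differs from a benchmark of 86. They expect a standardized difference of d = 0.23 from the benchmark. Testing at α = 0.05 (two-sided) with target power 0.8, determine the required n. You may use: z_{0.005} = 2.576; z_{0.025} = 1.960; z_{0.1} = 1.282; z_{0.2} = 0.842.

n = 149

For a one-sample test: n = ((z_{α/2} + z_β) / d)².
z_{α/2} + z_β = 1.960 + 0.842 = 2.802.
n = (2.802 / 0.23)² = 12.183² = 148.42.
Round up.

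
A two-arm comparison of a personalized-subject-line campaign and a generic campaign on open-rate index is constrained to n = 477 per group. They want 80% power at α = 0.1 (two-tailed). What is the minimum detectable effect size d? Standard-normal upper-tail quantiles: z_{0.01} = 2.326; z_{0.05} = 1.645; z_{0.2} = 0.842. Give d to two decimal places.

For two independent groups of n = 477 each: d_min = (z_{α/2} + z_β)·√(2/n).
z-sum = 1.645 + 0.842 = 2.487.
d_min = 2.487 × √(2/477) = 2.487 × 0.0648 = 0.161.

d_min ≈ 0.16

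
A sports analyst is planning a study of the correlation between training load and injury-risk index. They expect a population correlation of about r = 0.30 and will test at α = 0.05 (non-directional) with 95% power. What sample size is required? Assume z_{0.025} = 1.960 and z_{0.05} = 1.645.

n = 139

Fisher's z: C = ½·ln((1+r)/(1−r)) = ½·ln(1.8571) = 0.3095.
n = ((z_{α/2} + z_β)/C)² + 3.
(1.960 + 1.645) / 0.3095 = 3.605 / 0.3095 = 11.648.
n = 11.648² + 3 = 135.67 + 3 = 138.7.
Round up.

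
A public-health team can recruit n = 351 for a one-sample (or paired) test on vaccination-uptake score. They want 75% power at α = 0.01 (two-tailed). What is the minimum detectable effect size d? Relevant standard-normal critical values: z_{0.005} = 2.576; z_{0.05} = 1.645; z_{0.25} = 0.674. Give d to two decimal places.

For a single sample (or paired design) of n = 351: d_min = (z_{α/2} + z_β)/√n.
z-sum = 2.576 + 0.674 = 3.250.
d_min = 3.250 / √351 = 3.250 / 18.735 = 0.173.

d_min ≈ 0.17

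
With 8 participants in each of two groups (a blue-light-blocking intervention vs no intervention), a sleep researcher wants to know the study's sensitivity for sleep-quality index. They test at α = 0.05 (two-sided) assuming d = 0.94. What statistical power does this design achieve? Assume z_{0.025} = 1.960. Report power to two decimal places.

For two equal groups, power = Φ(d·√(n/2) − z_{α/2}).
d·√(n/2) = 0.94 × √(8/2) = 0.94 × 2.000 = 1.880.
z_β = 1.880 − 1.960 = -0.080.
Power = Φ(-0.080) = 0.468.

power ≈ 0.47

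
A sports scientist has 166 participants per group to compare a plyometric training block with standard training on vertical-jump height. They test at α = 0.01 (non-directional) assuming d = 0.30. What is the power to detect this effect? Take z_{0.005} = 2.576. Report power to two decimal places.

For two equal groups, power = Φ(d·√(n/2) − z_{α/2}).
d·√(n/2) = 0.30 × √(166/2) = 0.30 × 9.110 = 2.733.
z_β = 2.733 − 2.576 = 0.157.
Power = Φ(0.157) = 0.562.

power ≈ 0.56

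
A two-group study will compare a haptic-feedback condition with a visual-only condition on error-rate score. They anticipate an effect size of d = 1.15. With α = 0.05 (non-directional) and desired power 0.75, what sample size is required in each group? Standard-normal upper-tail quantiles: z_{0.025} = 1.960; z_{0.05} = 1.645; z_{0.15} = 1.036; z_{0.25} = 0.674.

For two independent groups with equal n: n = 2·((z_{α/2} + z_β) / d)².
z_{α/2} + z_β = 1.960 + 0.674 = 2.634.
n = 2 × (2.634 / 1.15)² = 2 × 2.290² = 2 × 5.25 = 10.5.
Round up to the next whole participant.

n = 11 per group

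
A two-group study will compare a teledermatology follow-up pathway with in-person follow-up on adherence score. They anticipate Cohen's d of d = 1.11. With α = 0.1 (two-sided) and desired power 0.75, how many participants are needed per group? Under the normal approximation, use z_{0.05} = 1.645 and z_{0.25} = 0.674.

For two independent groups with equal n: n = 2·((z_{α/2} + z_β) / d)².
z_{α/2} + z_β = 1.645 + 0.674 = 2.319.
n = 2 × (2.319 / 1.11)² = 2 × 2.089² = 2 × 4.36 = 8.7.
Round up to the next whole participant.

n = 9 per group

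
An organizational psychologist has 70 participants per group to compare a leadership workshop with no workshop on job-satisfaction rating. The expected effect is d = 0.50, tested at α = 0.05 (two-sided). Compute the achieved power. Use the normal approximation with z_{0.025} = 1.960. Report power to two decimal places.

power ≈ 0.84

For two equal groups, power = Φ(d·√(n/2) − z_{α/2}).
d·√(n/2) = 0.50 × √(70/2) = 0.50 × 5.916 = 2.958.
z_β = 2.958 − 1.960 = 0.998.
Power = Φ(0.998) = 0.841.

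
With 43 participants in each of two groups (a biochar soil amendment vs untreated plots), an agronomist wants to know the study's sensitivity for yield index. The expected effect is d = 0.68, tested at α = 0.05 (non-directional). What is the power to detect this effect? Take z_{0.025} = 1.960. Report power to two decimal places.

For two equal groups, power = Φ(d·√(n/2) − z_{α/2}).
d·√(n/2) = 0.68 × √(43/2) = 0.68 × 4.637 = 3.153.
z_β = 3.153 − 1.960 = 1.193.
Power = Φ(1.193) = 0.884.

power ≈ 0.88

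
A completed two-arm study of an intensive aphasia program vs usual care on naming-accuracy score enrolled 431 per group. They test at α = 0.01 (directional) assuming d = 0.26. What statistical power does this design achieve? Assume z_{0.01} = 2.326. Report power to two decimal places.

For two equal groups, power = Φ(d·√(n/2) − z_{α}).
d·√(n/2) = 0.26 × √(431/2) = 0.26 × 14.680 = 3.817.
z_β = 3.817 − 2.326 = 1.491.
Power = Φ(1.491) = 0.932.

power ≈ 0.93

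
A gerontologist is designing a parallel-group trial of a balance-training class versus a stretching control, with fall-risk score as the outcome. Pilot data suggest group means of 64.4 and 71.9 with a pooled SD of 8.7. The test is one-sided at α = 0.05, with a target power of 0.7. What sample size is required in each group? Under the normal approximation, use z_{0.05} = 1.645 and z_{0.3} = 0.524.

Cohen's d = |M₁ − M₂| / SD_pooled = |64.4 − 71.9| / 8.7 = 7.5 / 8.7 = 0.862.
For two independent groups with equal n: n = 2·((z_{α} + z_β) / d)².
z_{α} + z_β = 1.645 + 0.524 = 2.169.
n = 2 × (2.169 / 0.862)² = 2 × 2.516² = 2 × 6.33 = 12.7.
Round up to the next whole participant.

n = 13 per group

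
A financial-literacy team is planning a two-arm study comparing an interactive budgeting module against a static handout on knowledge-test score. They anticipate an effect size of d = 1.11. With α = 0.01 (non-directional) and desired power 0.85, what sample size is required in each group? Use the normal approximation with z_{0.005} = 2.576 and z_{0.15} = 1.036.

For two independent groups with equal n: n = 2·((z_{α/2} + z_β) / d)².
z_{α/2} + z_β = 2.576 + 1.036 = 3.612.
n = 2 × (3.612 / 1.11)² = 2 × 3.254² = 2 × 10.59 = 21.2.
Round up to the next whole participant.

n = 22 per group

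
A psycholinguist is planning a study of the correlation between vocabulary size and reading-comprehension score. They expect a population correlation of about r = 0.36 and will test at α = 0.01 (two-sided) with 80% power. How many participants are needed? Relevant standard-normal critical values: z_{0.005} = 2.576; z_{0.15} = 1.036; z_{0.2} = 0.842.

Fisher's z: C = ½·ln((1+r)/(1−r)) = ½·ln(2.1250) = 0.3769.
n = ((z_{α/2} + z_β)/C)² + 3.
(2.576 + 0.842) / 0.3769 = 3.418 / 0.3769 = 9.069.
n = 9.069² + 3 = 82.24 + 3 = 85.2.
Round up.

n = 86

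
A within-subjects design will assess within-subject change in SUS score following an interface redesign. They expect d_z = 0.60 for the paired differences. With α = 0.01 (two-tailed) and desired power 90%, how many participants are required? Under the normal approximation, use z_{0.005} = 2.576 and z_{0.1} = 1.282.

For a paired (one-sample on differences) test: n = ((z_{α/2} + z_β) / d)².
z_{α/2} + z_β = 2.576 + 1.282 = 3.858.
n = (3.858 / 0.60)² = 6.430² = 41.34.
Round up.

n = 42 pairs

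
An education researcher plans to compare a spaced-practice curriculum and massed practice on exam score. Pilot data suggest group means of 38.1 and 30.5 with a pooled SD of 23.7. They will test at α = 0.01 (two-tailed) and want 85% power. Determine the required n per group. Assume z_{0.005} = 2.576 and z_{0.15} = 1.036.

Cohen's d = |M₁ − M₂| / SD_pooled = |38.1 − 30.5| / 23.7 = 7.6 / 23.7 = 0.321.
For two independent groups with equal n: n = 2·((z_{α/2} + z_β) / d)².
z_{α/2} + z_β = 2.576 + 1.036 = 3.612.
n = 2 × (3.612 / 0.321)² = 2 × 11.252² = 2 × 126.62 = 253.2.
Round up to the next whole participant.

n = 254 per group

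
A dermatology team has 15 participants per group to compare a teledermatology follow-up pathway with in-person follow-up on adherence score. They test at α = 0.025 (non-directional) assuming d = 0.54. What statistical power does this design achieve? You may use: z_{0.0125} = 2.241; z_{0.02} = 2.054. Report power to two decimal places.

For two equal groups, power = Φ(d·√(n/2) − z_{α/2}).
d·√(n/2) = 0.54 × √(15/2) = 0.54 × 2.739 = 1.479.
z_β = 1.479 − 2.241 = -0.762.
Power = Φ(-0.762) = 0.223.

power ≈ 0.22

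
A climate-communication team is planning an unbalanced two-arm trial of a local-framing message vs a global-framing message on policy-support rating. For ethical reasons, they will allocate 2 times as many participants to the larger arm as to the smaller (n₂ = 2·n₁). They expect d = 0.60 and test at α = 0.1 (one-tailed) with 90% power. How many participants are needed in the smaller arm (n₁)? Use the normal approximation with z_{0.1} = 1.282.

With allocation ratio k = n₂/n₁ = 2, Var(x̄₁−x̄₂) = σ²(1/n₁ + 1/(k·n₁)) = σ²·(k+1)/(k·n₁).
So n₁ = (1 + 1/k)·((z_{α} + z_β)/d)² = 1.500 × (2.564/0.60)².
n₁ = 1.500 × 18.26 = 27.4.
Round up: n₁ = 28, giving n₂ = 2 × 28 = 56.

n₁ = 28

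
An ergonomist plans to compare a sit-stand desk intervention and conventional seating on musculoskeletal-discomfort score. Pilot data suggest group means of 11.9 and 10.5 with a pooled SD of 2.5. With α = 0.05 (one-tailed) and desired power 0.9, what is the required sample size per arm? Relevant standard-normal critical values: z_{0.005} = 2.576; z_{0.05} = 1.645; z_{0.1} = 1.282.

n = 55 per group

Cohen's d = |M₁ − M₂| / SD_pooled = |11.9 − 10.5| / 2.5 = 1.4 / 2.5 = 0.560.
For two independent groups with equal n: n = 2·((z_{α} + z_β) / d)².
z_{α} + z_β = 1.645 + 1.282 = 2.927.
n = 2 × (2.927 / 0.560)² = 2 × 5.227² = 2 × 27.32 = 54.6.
Round up to the next whole participant.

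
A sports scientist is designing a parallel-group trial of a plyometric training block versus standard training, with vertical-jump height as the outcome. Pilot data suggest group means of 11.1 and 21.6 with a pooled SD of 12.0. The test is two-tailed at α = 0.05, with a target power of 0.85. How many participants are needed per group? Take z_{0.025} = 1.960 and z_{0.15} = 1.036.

Cohen's d = |M₁ − M₂| / SD_pooled = |11.1 − 21.6| / 12.0 = 10.5 / 12.0 = 0.875.
For two independent groups with equal n: n = 2·((z_{α/2} + z_β) / d)².
z_{α/2} + z_β = 1.960 + 1.036 = 2.996.
n = 2 × (2.996 / 0.875)² = 2 × 3.424² = 2 × 11.72 = 23.4.
Round up to the next whole participant.

n = 24 per group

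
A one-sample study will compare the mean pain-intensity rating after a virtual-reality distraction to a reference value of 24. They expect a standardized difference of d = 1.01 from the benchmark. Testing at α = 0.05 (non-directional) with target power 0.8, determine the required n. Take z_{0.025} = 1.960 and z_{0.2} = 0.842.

For a one-sample test: n = ((z_{α/2} + z_β) / d)².
z_{α/2} + z_β = 1.960 + 0.842 = 2.802.
n = (2.802 / 1.01)² = 2.774² = 7.70.
Round up.

n = 8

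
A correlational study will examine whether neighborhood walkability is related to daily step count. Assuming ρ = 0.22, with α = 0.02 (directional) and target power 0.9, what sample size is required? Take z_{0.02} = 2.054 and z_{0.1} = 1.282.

Fisher's z: C = ½·ln((1+r)/(1−r)) = ½·ln(1.5641) = 0.2237.
n = ((z_{α} + z_β)/C)² + 3.
(2.054 + 1.282) / 0.2237 = 3.336 / 0.2237 = 14.913.
n = 14.913² + 3 = 222.39 + 3 = 225.4.
Round up.

n = 226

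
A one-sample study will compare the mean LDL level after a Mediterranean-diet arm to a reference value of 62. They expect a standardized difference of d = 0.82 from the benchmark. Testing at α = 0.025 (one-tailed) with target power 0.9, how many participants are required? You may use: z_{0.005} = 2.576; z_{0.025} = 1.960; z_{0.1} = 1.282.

For a one-sample test: n = ((z_{α} + z_β) / d)².
z_{α} + z_β = 1.960 + 1.282 = 3.242.
n = (3.242 / 0.82)² = 3.954² = 15.63.
Round up.

n = 16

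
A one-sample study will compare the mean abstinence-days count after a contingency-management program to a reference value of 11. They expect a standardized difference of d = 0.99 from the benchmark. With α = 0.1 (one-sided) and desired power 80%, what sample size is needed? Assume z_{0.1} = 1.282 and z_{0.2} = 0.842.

n = 5

For a one-sample test: n = ((z_{α} + z_β) / d)².
z_{α} + z_β = 1.282 + 0.842 = 2.124.
n = (2.124 / 0.99)² = 2.145² = 4.60.
Round up.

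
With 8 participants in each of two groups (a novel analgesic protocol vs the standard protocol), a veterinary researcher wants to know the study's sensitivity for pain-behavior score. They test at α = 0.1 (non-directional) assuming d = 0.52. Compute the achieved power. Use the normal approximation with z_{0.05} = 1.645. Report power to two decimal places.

power ≈ 0.27

For two equal groups, power = Φ(d·√(n/2) − z_{α/2}).
d·√(n/2) = 0.52 × √(8/2) = 0.52 × 2.000 = 1.040.
z_β = 1.040 − 1.645 = -0.605.
Power = Φ(-0.605) = 0.273.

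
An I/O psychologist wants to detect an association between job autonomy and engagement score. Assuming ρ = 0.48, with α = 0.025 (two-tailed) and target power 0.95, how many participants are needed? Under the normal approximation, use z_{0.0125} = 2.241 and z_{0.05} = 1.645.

Fisher's z: C = ½·ln((1+r)/(1−r)) = ½·ln(2.8462) = 0.5230.
n = ((z_{α/2} + z_β)/C)² + 3.
(2.241 + 1.645) / 0.5230 = 3.886 / 0.5230 = 7.430.
n = 7.430² + 3 = 55.21 + 3 = 58.2.
Round up.

n = 59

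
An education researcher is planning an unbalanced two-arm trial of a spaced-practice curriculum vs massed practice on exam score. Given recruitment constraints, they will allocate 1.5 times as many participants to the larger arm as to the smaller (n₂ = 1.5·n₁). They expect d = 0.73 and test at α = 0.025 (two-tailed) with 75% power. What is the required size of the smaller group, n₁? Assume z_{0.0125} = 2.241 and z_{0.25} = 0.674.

With allocation ratio k = n₂/n₁ = 1.5, Var(x̄₁−x̄₂) = σ²(1/n₁ + 1/(k·n₁)) = σ²·(k+1)/(k·n₁).
So n₁ = (1 + 1/k)·((z_{α/2} + z_β)/d)² = 1.667 × (2.915/0.73)².
n₁ = 1.667 × 15.95 = 26.6.
Round up: n₁ = 27, giving n₂ = ⌈1.5 × 27⌉ = ⌈40.5⌉ = 41.

n₁ = 27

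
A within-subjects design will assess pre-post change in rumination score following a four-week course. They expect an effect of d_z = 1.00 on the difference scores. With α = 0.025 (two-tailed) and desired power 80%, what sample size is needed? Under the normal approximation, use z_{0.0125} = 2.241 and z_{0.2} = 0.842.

n = 10 pairs

For a paired (one-sample on differences) test: n = ((z_{α/2} + z_β) / d)².
z_{α/2} + z_β = 2.241 + 0.842 = 3.083.
n = (3.083 / 1.00)² = 3.083² = 9.50.
Round up.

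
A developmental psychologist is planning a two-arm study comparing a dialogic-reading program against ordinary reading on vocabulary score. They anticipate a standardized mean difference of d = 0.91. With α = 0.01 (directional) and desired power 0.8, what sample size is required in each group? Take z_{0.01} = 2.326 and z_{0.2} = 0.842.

For two independent groups with equal n: n = 2·((z_{α} + z_β) / d)².
z_{α} + z_β = 2.326 + 0.842 = 3.168.
n = 2 × (3.168 / 0.91)² = 2 × 3.481² = 2 × 12.12 = 24.2.
Round up to the next whole participant.

n = 25 per group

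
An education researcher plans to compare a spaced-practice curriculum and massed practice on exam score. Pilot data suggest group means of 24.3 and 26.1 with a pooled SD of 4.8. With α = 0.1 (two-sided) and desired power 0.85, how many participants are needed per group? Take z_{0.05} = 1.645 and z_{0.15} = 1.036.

n = 103 per group

Cohen's d = |M₁ − M₂| / SD_pooled = |24.3 − 26.1| / 4.8 = 1.8 / 4.8 = 0.375.
For two independent groups with equal n: n = 2·((z_{α/2} + z_β) / d)².
z_{α/2} + z_β = 1.645 + 1.036 = 2.681.
n = 2 × (2.681 / 0.375)² = 2 × 7.149² = 2 × 51.11 = 102.2.
Round up to the next whole participant.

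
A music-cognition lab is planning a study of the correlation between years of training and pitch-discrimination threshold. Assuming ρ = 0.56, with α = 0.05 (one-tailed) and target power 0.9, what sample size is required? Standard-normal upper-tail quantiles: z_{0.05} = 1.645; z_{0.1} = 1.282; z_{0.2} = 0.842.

n = 25

Fisher's z: C = ½·ln((1+r)/(1−r)) = ½·ln(3.5455) = 0.6328.
n = ((z_{α} + z_β)/C)² + 3.
(1.645 + 1.282) / 0.6328 = 2.927 / 0.6328 = 4.625.
n = 4.625² + 3 = 21.40 + 3 = 24.4.
Round up.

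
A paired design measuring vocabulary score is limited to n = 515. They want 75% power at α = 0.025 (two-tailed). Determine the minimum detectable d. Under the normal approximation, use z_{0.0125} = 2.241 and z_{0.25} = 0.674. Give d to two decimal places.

For a single sample (or paired design) of n = 515: d_min = (z_{α/2} + z_β)/√n.
z-sum = 2.241 + 0.674 = 2.915.
d_min = 2.915 / √515 = 2.915 / 22.694 = 0.128.

d_min ≈ 0.13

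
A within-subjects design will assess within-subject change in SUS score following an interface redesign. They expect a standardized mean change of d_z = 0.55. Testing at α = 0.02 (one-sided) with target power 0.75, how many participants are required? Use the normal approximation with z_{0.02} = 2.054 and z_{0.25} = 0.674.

n = 25 pairs

For a paired (one-sample on differences) test: n = ((z_{α} + z_β) / d)².
z_{α} + z_β = 2.054 + 0.674 = 2.728.
n = (2.728 / 0.55)² = 4.960² = 24.60.
Round up.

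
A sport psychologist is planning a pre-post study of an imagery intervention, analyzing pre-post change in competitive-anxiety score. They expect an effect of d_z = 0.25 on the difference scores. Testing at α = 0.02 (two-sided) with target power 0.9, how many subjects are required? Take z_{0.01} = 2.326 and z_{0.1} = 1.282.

For a paired (one-sample on differences) test: n = ((z_{α/2} + z_β) / d)².
z_{α/2} + z_β = 2.326 + 1.282 = 3.608.
n = (3.608 / 0.25)² = 14.432² = 208.28.
Round up.

n = 209 pairs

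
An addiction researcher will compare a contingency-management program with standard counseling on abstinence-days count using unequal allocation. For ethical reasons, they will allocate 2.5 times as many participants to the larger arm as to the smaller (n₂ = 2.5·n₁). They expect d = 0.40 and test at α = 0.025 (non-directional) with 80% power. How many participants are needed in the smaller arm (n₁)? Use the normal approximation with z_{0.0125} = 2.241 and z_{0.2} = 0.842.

n₁ = 84

With allocation ratio k = n₂/n₁ = 2.5, Var(x̄₁−x̄₂) = σ²(1/n₁ + 1/(k·n₁)) = σ²·(k+1)/(k·n₁).
So n₁ = (1 + 1/k)·((z_{α/2} + z_β)/d)² = 1.400 × (3.083/0.40)².
n₁ = 1.400 × 59.41 = 83.2.
Round up: n₁ = 84, giving n₂ = 2.5 × 84 = 210.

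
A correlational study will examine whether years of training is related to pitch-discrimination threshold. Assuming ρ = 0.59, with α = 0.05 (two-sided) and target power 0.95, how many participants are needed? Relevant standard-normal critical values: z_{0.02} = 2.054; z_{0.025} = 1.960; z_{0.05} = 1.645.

n = 32

Fisher's z: C = ½·ln((1+r)/(1−r)) = ½·ln(3.8780) = 0.6777.
n = ((z_{α/2} + z_β)/C)² + 3.
(1.960 + 1.645) / 0.6777 = 3.605 / 0.6777 = 5.319.
n = 5.319² + 3 = 28.30 + 3 = 31.3.
Round up.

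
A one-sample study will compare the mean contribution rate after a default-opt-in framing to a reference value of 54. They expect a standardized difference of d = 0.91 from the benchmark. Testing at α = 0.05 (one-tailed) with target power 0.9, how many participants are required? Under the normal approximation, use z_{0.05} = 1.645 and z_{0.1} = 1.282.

n = 11

For a one-sample test: n = ((z_{α} + z_β) / d)².
z_{α} + z_β = 1.645 + 1.282 = 2.927.
n = (2.927 / 0.91)² = 3.216² = 10.35.
Round up.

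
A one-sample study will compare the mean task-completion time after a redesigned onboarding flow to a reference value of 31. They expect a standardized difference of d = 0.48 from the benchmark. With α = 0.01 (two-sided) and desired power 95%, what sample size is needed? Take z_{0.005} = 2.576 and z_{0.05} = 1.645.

For a one-sample test: n = ((z_{α/2} + z_β) / d)².
z_{α/2} + z_β = 2.576 + 1.645 = 4.221.
n = (4.221 / 0.48)² = 8.794² = 77.33.
Round up.

n = 78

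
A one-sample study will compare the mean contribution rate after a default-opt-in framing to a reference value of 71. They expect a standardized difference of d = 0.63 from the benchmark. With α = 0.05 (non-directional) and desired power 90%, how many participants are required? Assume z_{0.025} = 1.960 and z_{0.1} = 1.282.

For a one-sample test: n = ((z_{α/2} + z_β) / d)².
z_{α/2} + z_β = 1.960 + 1.282 = 3.242.
n = (3.242 / 0.63)² = 5.146² = 26.48.
Round up.

n = 27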